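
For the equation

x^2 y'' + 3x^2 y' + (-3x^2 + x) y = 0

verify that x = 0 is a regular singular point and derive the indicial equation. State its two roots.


Divide by x^2 to reach normal form y'' + P_1(x) y' + P_2(x) y = 0 with P_1(x) = 3 and P_2(x) = -3 + 1/x.
x = 0 is a singular point because the y-coefficient -3 + 1/x has a pole at x = 0.
It is a regular singular point because x P_1(x) = p(x) = 3x and x^2 P_2(x) = q(x) = -3x^2 + x are polynomials, hence analytic at x = 0.
p(0) = 0,  q(0) = 0.
Indicial equation: r(r-1) + p(0) r + q(0) = 0, i.e. r^2 + (p(0) - 1) r + q(0) = 0, i.e. r^2 - 1 r = 0.
Discriminant: (-1)^2 - 4(0) = 1, so r = (1 ± 1)/2.
Solving: r_1 = 1, r_2 = 0.

indicial: r^2 - 1 r = 0; roots r_1 = 1, r_2 = 0


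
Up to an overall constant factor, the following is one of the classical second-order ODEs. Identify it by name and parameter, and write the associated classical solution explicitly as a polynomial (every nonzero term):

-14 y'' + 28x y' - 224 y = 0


All three coefficients share the factor -14; dividing through by -14 gives  y'' - 2x y' + 16 y = 0.
This matches the Hermite equation y'' - 2x y' + 2n y = 0 with 2n = 16, so n = 8; the polynomial solution is H_8(x).
With y = sum_k a_k x^k, matching x^k gives (k+2)(k+1) a_{k+2} = 2(k - n) a_k = 2(k - 8) a_k. The right side vanishes at k = 8, so the series with the parity of 8 terminates at degree 8.
Standard normalization: leading coefficient of H_n is 2^n, so a_8 = 2^8 = 256. Work downward with a_k = (k+1)(k+2) a_{k+2} / (2(k - n)):
  a_6 = (7)(8)(256) / (2(6 - 8)) = 14336/(-4) = -3584
  a_4 = (5)(6)(-3584) / (2(4 - 8)) = -107520/(-8) = 13440
  a_2 = (3)(4)(13440) / (2(2 - 8)) = 161280/(-12) = -13440
  a_0 = (1)(2)(-13440) / (2(0 - 8)) = -26880/(-16) = 1680
Hence H_8(x) = 256 x^8 - 3584 x^6 + 13440 x^4 - 13440 x^2 + 1680.

H_8(x); series = 256 x^8 - 3584 x^6 + 13440 x^4 - 13440 x^2 + 1680


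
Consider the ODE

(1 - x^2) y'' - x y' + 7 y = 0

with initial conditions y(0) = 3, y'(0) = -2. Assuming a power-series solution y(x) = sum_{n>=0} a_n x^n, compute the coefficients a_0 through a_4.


Ansatz: y(x) = sum_{n>=0} a_n x^n, so y'(x) = sum_{n>=1} n a_n x^(n-1) and y''(x) = sum_{n>=2} n(n-1) a_n x^(n-2).
Substitute into P(x) y'' + Q(x) y' + R(x) y = 0 with P(x) = 1 - x^2, Q(x) = -x, R(x) = 7, and match powers of x.
Initial conditions: a_0 = 3, a_1 = -2.
Setting the coefficient of each power of x to zero and solving order by order (substituting the coefficients already found):
  x^0: 2 a_2 + 7 a_0 = 0  ->  2 a_2 = -7 a_0 = -21  ->  a_2 = -21/2
  x^1: 6 a_3 + 6 a_1 = 0  ->  6 a_3 = -6 a_1 = 12  ->  a_3 = 2
  x^2: 12 a_4 + 3 a_2 = 0  ->  12 a_4 = -3 a_2 = 63/2  ->  a_4 = 21/8
Truncated series: y(x) = 3 - 2 x - (21/2) x^2 + 2 x^3 + (21/8) x^4 + O(x^5).

a_0 = 3; a_1 = -2; a_2 = -21/2; a_3 = 2; a_4 = 21/8


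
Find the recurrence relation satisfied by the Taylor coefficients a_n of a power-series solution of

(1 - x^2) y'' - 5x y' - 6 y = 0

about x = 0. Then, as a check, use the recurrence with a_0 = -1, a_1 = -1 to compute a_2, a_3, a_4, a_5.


Substitute y = sum_n a_n x^n.
(1 - 1 x^2) y'' contributes (n+2)(n+1) a_{n+2} - n(n-1) a_n at x^n.
-5 x y'(x) contributes -5 n a_n at x^n.
-6 y(x) contributes -6 a_n at x^n.
Matching x^n: (n+2)(n+1) a_{n+2} + (-n(n-1) - 5 n - 6) a_n = 0.
Thus a_{n+2} = (n(n-1) + 5 n + 6) / ((n+1)(n+2)) * a_n.

Check with a_0 = -1, a_1 = -1 (apply the recurrence for n = 0, 1, 2, 3): a_0 = -1, a_1 = -1, a_2 = -3, a_3 = -11/6, a_4 = -9/2, a_5 = -99/40.

a_(n+2) = (n(n-1) + 5 n + 6) / ((n+1)(n+2)) * a_n; check: a_0 = -1, a_1 = -1, a_2 = -3, a_3 = -11/6, a_4 = -9/2, a_5 = -99/40


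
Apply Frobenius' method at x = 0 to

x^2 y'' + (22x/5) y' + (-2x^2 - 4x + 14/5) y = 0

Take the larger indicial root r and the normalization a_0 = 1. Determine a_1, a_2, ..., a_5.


Write in Frobenius form y'' + (p(x)/x) y' + (q(x)/x^2) y = 0:
  p(x) = 22/5,  q(x) = -2x^2 - 4x + 14/5.
Indicial equation: r(r-1) + (22/5) r + (14/5) = 0 -> roots r_1 = -7/5, r_2 = -2.
Take r = r_1 = -7/5. Let y(x) = x^r sum_{n>=0} a_n x^n with a_0 = 1.
Substitute y = x^r sum a_n x^n and match x^{r+n}. The recurrence is
  D(n) a_n - 4 a_{n-1} - 2 a_{n-2} = 0,  where D(n) = (r+n)(r+n-1) + (22/5)(r+n) + (14/5).
  a_n = [4 a_{n-1} + 2 a_{n-2}] / D(n).
Since the indicial polynomial factors as (r - r_1)(r - r_2), D(n) = (r_1 + n - r_1)(r_1 + n - r_2) = n(n + 3/5).
Evaluating step by step (a_0 = 1):
  n = 1: D(1) = 1(1 + 3/5) = 8/5; numerator = 4(1) = 4; a_1 = (4)/(8/5) = 5/2
  n = 2: D(2) = 2(2 + 3/5) = 26/5; numerator = 4(5/2) + 2(1) = 12; a_2 = (12)/(26/5) = 30/13
  n = 3: D(3) = 3(3 + 3/5) = 54/5; numerator = 4(30/13) + 2(5/2) = 185/13; a_3 = (185/13)/(54/5) = 925/702
  n = 4: D(4) = 4(4 + 3/5) = 92/5; numerator = 4(925/702) + 2(30/13) = 3470/351; a_4 = (3470/351)/(92/5) = 8675/16146
  n = 5: D(5) = 5(5 + 3/5) = 28; numerator = 4(8675/16146) + 2(925/702) = 12875/2691; a_5 = (12875/2691)/(28) = 12875/75348

r = -7/5; a_0 = 1; a_1 = 5/2; a_2 = 30/13; a_3 = 925/702; a_4 = 8675/16146; a_5 = 12875/75348


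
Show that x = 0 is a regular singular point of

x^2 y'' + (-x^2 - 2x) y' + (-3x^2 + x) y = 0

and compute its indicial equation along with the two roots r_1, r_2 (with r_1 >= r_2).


Divide by x^2 to reach normal form y'' + P_1(x) y' + P_2(x) y = 0 with P_1(x) = -1 - 2/x and P_2(x) = -3 + 1/x.
x = 0 is a singular point because the y'-coefficient -1 - 2/x has a pole at x = 0 and the y-coefficient -3 + 1/x has a pole at x = 0.
It is a regular singular point because x P_1(x) = p(x) = -x - 2 and x^2 P_2(x) = q(x) = -3x^2 + x are polynomials, hence analytic at x = 0.
p(0) = -2,  q(0) = 0.
Indicial equation: r(r-1) + p(0) r + q(0) = 0, i.e. r^2 + (p(0) - 1) r + q(0) = 0, i.e. r^2 - 3 r = 0.
Discriminant: (-3)^2 - 4(0) = 9, so r = (3 ± 3)/2.
Solving: r_1 = 3, r_2 = 0.

indicial: r^2 - 3 r = 0; roots r_1 = 3, r_2 = 0


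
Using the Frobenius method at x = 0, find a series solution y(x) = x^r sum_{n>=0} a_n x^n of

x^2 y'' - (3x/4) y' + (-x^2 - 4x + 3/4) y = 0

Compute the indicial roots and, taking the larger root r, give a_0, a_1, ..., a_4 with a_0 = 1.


Write in Frobenius form y'' + (p(x)/x) y' + (q(x)/x^2) y = 0:
  p(x) = -3/4,  q(x) = -x^2 - 4x + 3/4.
Indicial equation: r(r-1) + (-3/4) r + (3/4) = 0 -> roots r_1 = 1, r_2 = 3/4.
Take r = r_1 = 1. Let y(x) = x^r sum_{n>=0} a_n x^n with a_0 = 1.
Substitute y = x^r sum a_n x^n and match x^{r+n}. The recurrence is
  D(n) a_n - 4 a_{n-1} - 1 a_{n-2} = 0,  where D(n) = (r+n)(r+n-1) + (-3/4)(r+n) + (3/4).
  a_n = [4 a_{n-1} + 1 a_{n-2}] / D(n).
Since the indicial polynomial factors as (r - r_1)(r - r_2), D(n) = (r_1 + n - r_1)(r_1 + n - r_2) = n(n + 1/4).
Evaluating step by step (a_0 = 1):
  n = 1: D(1) = 1(1 + 1/4) = 5/4; numerator = 4(1) = 4; a_1 = (4)/(5/4) = 16/5
  n = 2: D(2) = 2(2 + 1/4) = 9/2; numerator = 4(16/5) + 1(1) = 69/5; a_2 = (69/5)/(9/2) = 46/15
  n = 3: D(3) = 3(3 + 1/4) = 39/4; numerator = 4(46/15) + 1(16/5) = 232/15; a_3 = (232/15)/(39/4) = 928/585
  n = 4: D(4) = 4(4 + 1/4) = 17; numerator = 4(928/585) + 1(46/15) = 5506/585; a_4 = (5506/585)/(17) = 5506/9945

r = 1; a_0 = 1; a_1 = 16/5; a_2 = 46/15; a_3 = 928/585; a_4 = 5506/9945


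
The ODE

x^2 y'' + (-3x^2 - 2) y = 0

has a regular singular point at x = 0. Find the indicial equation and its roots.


Divide by x^2 to reach normal form y'' + P_1(x) y' + P_2(x) y = 0 with P_1(x) = 0 and P_2(x) = -3 - 2/x^2.
x = 0 is a singular point because the y-coefficient -3 - 2/x^2 has a pole at x = 0.
It is a regular singular point because x P_1(x) = p(x) = 0 and x^2 P_2(x) = q(x) = -3x^2 - 2 are polynomials, hence analytic at x = 0.
p(0) = 0,  q(0) = -2.
Indicial equation: r(r-1) + p(0) r + q(0) = 0, i.e. r^2 + (p(0) - 1) r + q(0) = 0, i.e. r^2 - 1 r - 2 = 0.
Discriminant: (-1)^2 - 4(-2) = 9, so r = (1 ± 3)/2.
Solving: r_1 = 2, r_2 = -1.

indicial: r^2 - 1 r - 2 = 0; roots r_1 = 2, r_2 = -1


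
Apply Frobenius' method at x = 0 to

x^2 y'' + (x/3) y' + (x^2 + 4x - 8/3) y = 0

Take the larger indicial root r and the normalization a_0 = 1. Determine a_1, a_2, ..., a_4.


Write in Frobenius form y'' + (p(x)/x) y' + (q(x)/x^2) y = 0:
  p(x) = 1/3,  q(x) = x^2 + 4x - 8/3.
Indicial equation: r(r-1) + (1/3) r + (-8/3) = 0 -> roots r_1 = 2, r_2 = -4/3.
Take r = r_1 = 2. Let y(x) = x^r sum_{n>=0} a_n x^n with a_0 = 1.
Substitute y = x^r sum a_n x^n and match x^{r+n}. The recurrence is
  D(n) a_n + 4 a_{n-1} + 1 a_{n-2} = 0,  where D(n) = (r+n)(r+n-1) + (1/3)(r+n) + (-8/3).
  a_n = [-4 a_{n-1} - 1 a_{n-2}] / D(n).
Since the indicial polynomial factors as (r - r_1)(r - r_2), D(n) = (r_1 + n - r_1)(r_1 + n - r_2) = n(n + 10/3).
Evaluating step by step (a_0 = 1):
  n = 1: D(1) = 1(1 + 10/3) = 13/3; numerator = -4(1) = -4; a_1 = (-4)/(13/3) = -12/13
  n = 2: D(2) = 2(2 + 10/3) = 32/3; numerator = -4(-12/13) - 1(1) = 35/13; a_2 = (35/13)/(32/3) = 105/416
  n = 3: D(3) = 3(3 + 10/3) = 19; numerator = -4(105/416) - 1(-12/13) = -9/104; a_3 = (-9/104)/(19) = -9/1976
  n = 4: D(4) = 4(4 + 10/3) = 88/3; numerator = -4(-9/1976) - 1(105/416) = -1851/7904; a_4 = (-1851/7904)/(88/3) = -5553/695552

r = 2; a_0 = 1; a_1 = -12/13; a_2 = 105/416; a_3 = -9/1976; a_4 = -5553/695552


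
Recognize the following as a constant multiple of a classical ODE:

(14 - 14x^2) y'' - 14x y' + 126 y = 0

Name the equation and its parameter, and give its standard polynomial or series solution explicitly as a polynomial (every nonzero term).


All three coefficients share the factor 14; dividing through by 14 gives  (1 - x^2) y'' - x y' + 9 y = 0.
This matches the Chebyshev equation (1 - x^2) y'' - x y' + n^2 y = 0 (note the -x y' term, not -2x y') with n^2 = 9, so n = 3; the polynomial solution is T_3(x).
With y = sum_k a_k x^k, matching x^k gives (k+2)(k+1) a_{k+2} = (k^2 - n^2) a_k = (k - 3)(k + 3) a_k. The right side vanishes at k = 3, so the series with the parity of 3 terminates at degree 3.
Standard normalization: leading coefficient of T_n is 2^(n-1), so a_3 = 2^2 = 4. Work downward with a_k = (k+1)(k+2) a_{k+2} / ((k - 3)(k + 3)):
  a_1 = (2)(3)(4) / ((1 - 3)(1 + 3)) = 24/(-8) = -3
Hence T_3(x) = 4 x^3 - 3 x.

T_3(x); series = 4 x^3 - 3 x


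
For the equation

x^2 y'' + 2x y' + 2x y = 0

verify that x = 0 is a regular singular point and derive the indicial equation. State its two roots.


Divide by x^2 to reach normal form y'' + P_1(x) y' + P_2(x) y = 0 with P_1(x) = 2/x and P_2(x) = 2/x.
x = 0 is a singular point because the y'-coefficient 2/x has a pole at x = 0 and the y-coefficient 2/x has a pole at x = 0.
It is a regular singular point because x P_1(x) = p(x) = 2 and x^2 P_2(x) = q(x) = 2x are polynomials, hence analytic at x = 0.
p(0) = 2,  q(0) = 0.
Indicial equation: r(r-1) + p(0) r + q(0) = 0, i.e. r^2 + (p(0) - 1) r + q(0) = 0, i.e. r^2 + 1 r = 0.
Discriminant: (1)^2 - 4(0) = 1, so r = (-1 ± 1)/2.
Solving: r_1 = 0, r_2 = -1.

indicial: r^2 + 1 r = 0; roots r_1 = 0, r_2 = -1


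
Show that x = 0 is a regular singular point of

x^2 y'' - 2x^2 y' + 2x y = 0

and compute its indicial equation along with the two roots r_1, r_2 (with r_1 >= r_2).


Divide by x^2 to reach normal form y'' + P_1(x) y' + P_2(x) y = 0 with P_1(x) = -2 and P_2(x) = 2/x.
x = 0 is a singular point because the y-coefficient 2/x has a pole at x = 0.
It is a regular singular point because x P_1(x) = p(x) = -2x and x^2 P_2(x) = q(x) = 2x are polynomials, hence analytic at x = 0.
p(0) = 0,  q(0) = 0.
Indicial equation: r(r-1) + p(0) r + q(0) = 0, i.e. r^2 + (p(0) - 1) r + q(0) = 0, i.e. r^2 - 1 r = 0.
Discriminant: (-1)^2 - 4(0) = 1, so r = (1 ± 1)/2.
Solving: r_1 = 1, r_2 = 0.

indicial: r^2 - 1 r = 0; roots r_1 = 1, r_2 = 0


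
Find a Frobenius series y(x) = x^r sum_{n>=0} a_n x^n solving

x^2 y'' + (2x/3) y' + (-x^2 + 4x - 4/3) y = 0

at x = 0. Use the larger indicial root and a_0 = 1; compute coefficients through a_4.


Write in Frobenius form y'' + (p(x)/x) y' + (q(x)/x^2) y = 0:
  p(x) = 2/3,  q(x) = -x^2 + 4x - 4/3.
Indicial equation: r(r-1) + (2/3) r + (-4/3) = 0 -> roots r_1 = 4/3, r_2 = -1.
Take r = r_1 = 4/3. Let y(x) = x^r sum_{n>=0} a_n x^n with a_0 = 1.
Substitute y = x^r sum a_n x^n and match x^{r+n}. The recurrence is
  D(n) a_n + 4 a_{n-1} - 1 a_{n-2} = 0,  where D(n) = (r+n)(r+n-1) + (2/3)(r+n) + (-4/3).
  a_n = [-4 a_{n-1} + 1 a_{n-2}] / D(n).
Since the indicial polynomial factors as (r - r_1)(r - r_2), D(n) = (r_1 + n - r_1)(r_1 + n - r_2) = n(n + 7/3).
Evaluating step by step (a_0 = 1):
  n = 1: D(1) = 1(1 + 7/3) = 10/3; numerator = -4(1) = -4; a_1 = (-4)/(10/3) = -6/5
  n = 2: D(2) = 2(2 + 7/3) = 26/3; numerator = -4(-6/5) + 1(1) = 29/5; a_2 = (29/5)/(26/3) = 87/130
  n = 3: D(3) = 3(3 + 7/3) = 16; numerator = -4(87/130) + 1(-6/5) = -252/65; a_3 = (-252/65)/(16) = -63/260
  n = 4: D(4) = 4(4 + 7/3) = 76/3; numerator = -4(-63/260) + 1(87/130) = 213/130; a_4 = (213/130)/(76/3) = 639/9880

r = 4/3; a_0 = 1; a_1 = -6/5; a_2 = 87/130; a_3 = -63/260; a_4 = 639/9880


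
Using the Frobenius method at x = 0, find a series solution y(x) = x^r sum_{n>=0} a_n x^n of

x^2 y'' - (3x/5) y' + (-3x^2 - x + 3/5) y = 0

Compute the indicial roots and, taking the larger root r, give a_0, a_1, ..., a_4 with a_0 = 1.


Write in Frobenius form y'' + (p(x)/x) y' + (q(x)/x^2) y = 0:
  p(x) = -3/5,  q(x) = -3x^2 - x + 3/5.
Indicial equation: r(r-1) + (-3/5) r + (3/5) = 0 -> roots r_1 = 1, r_2 = 3/5.
Take r = r_1 = 1. Let y(x) = x^r sum_{n>=0} a_n x^n with a_0 = 1.
Substitute y = x^r sum a_n x^n and match x^{r+n}. The recurrence is
  D(n) a_n - 1 a_{n-1} - 3 a_{n-2} = 0,  where D(n) = (r+n)(r+n-1) + (-3/5)(r+n) + (3/5).
  a_n = [1 a_{n-1} + 3 a_{n-2}] / D(n).
Since the indicial polynomial factors as (r - r_1)(r - r_2), D(n) = (r_1 + n - r_1)(r_1 + n - r_2) = n(n + 2/5).
Evaluating step by step (a_0 = 1):
  n = 1: D(1) = 1(1 + 2/5) = 7/5; numerator = 1(1) = 1; a_1 = (1)/(7/5) = 5/7
  n = 2: D(2) = 2(2 + 2/5) = 24/5; numerator = 1(5/7) + 3(1) = 26/7; a_2 = (26/7)/(24/5) = 65/84
  n = 3: D(3) = 3(3 + 2/5) = 51/5; numerator = 1(65/84) + 3(5/7) = 35/12; a_3 = (35/12)/(51/5) = 175/612
  n = 4: D(4) = 4(4 + 2/5) = 88/5; numerator = 1(175/612) + 3(65/84) = 5585/2142; a_4 = (5585/2142)/(88/5) = 27925/188496

r = 1; a_0 = 1; a_1 = 5/7; a_2 = 65/84; a_3 = 175/612; a_4 = 27925/188496


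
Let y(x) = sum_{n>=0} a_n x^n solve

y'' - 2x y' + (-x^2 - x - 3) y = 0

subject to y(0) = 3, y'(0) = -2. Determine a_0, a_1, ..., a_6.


Ansatz: y(x) = sum_{n>=0} a_n x^n, so y'(x) = sum_{n>=1} n a_n x^(n-1) and y''(x) = sum_{n>=2} n(n-1) a_n x^(n-2).
Substitute into P(x) y'' + Q(x) y' + R(x) y = 0 with P(x) = 1, Q(x) = -2x, R(x) = -x^2 - x - 3, and match powers of x.
Initial conditions: a_0 = 3, a_1 = -2.
Setting the coefficient of each power of x to zero and solving order by order (substituting the coefficients already found):
  x^0: 2 a_2 - 3 a_0 = 0  ->  2 a_2 = 3 a_0 = 9  ->  a_2 = 9/2
  x^1: 6 a_3 - 5 a_1 - a_0 = 0  ->  6 a_3 = 5 a_1 + a_0 = -7  ->  a_3 = -7/6
  x^2: 12 a_4 - 7 a_2 - a_1 - a_0 = 0  ->  12 a_4 = 7 a_2 + a_1 + a_0 = 65/2  ->  a_4 = 65/24
  x^3: 20 a_5 - 9 a_3 - a_2 - a_1 = 0  ->  20 a_5 = 9 a_3 + a_2 + a_1 = -8  ->  a_5 = -2/5
  x^4: 30 a_6 - 11 a_4 - a_3 - a_2 = 0  ->  30 a_6 = 11 a_4 + a_3 + a_2 = 265/8  ->  a_6 = 53/48
Truncated series: y(x) = 3 - 2 x + (9/2) x^2 - (7/6) x^3 + (65/24) x^4 - (2/5) x^5 + (53/48) x^6 + O(x^7).

a_0 = 3; a_1 = -2; a_2 = 9/2; a_3 = -7/6; a_4 = 65/24; a_5 = -2/5; a_6 = 53/48


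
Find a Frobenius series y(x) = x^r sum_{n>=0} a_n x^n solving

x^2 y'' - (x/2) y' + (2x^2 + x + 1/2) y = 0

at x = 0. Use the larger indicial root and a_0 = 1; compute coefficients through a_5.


Write in Frobenius form y'' + (p(x)/x) y' + (q(x)/x^2) y = 0:
  p(x) = -1/2,  q(x) = 2x^2 + x + 1/2.
Indicial equation: r(r-1) + (-1/2) r + (1/2) = 0 -> roots r_1 = 1, r_2 = 1/2.
Take r = r_1 = 1. Let y(x) = x^r sum_{n>=0} a_n x^n with a_0 = 1.
Substitute y = x^r sum a_n x^n and match x^{r+n}. The recurrence is
  D(n) a_n + 1 a_{n-1} + 2 a_{n-2} = 0,  where D(n) = (r+n)(r+n-1) + (-1/2)(r+n) + (1/2).
  a_n = [-1 a_{n-1} - 2 a_{n-2}] / D(n).
Since the indicial polynomial factors as (r - r_1)(r - r_2), D(n) = (r_1 + n - r_1)(r_1 + n - r_2) = n(n + 1/2).
Evaluating step by step (a_0 = 1):
  n = 1: D(1) = 1(1 + 1/2) = 3/2; numerator = -1(1) = -1; a_1 = (-1)/(3/2) = -2/3
  n = 2: D(2) = 2(2 + 1/2) = 5; numerator = -1(-2/3) - 2(1) = -4/3; a_2 = (-4/3)/(5) = -4/15
  n = 3: D(3) = 3(3 + 1/2) = 21/2; numerator = -1(-4/15) - 2(-2/3) = 8/5; a_3 = (8/5)/(21/2) = 16/105
  n = 4: D(4) = 4(4 + 1/2) = 18; numerator = -1(16/105) - 2(-4/15) = 8/21; a_4 = (8/21)/(18) = 4/189
  n = 5: D(5) = 5(5 + 1/2) = 55/2; numerator = -1(4/189) - 2(16/105) = -44/135; a_5 = (-44/135)/(55/2) = -8/675

r = 1; a_0 = 1; a_1 = -2/3; a_2 = -4/15; a_3 = 16/105; a_4 = 4/189; a_5 = -8/675


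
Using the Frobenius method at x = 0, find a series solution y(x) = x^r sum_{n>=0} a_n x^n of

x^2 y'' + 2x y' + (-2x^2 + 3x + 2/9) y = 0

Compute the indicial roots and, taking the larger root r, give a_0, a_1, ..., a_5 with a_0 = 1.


Write in Frobenius form y'' + (p(x)/x) y' + (q(x)/x^2) y = 0:
  p(x) = 2,  q(x) = -2x^2 + 3x + 2/9.
Indicial equation: r(r-1) + (2) r + (2/9) = 0 -> roots r_1 = -1/3, r_2 = -2/3.
Take r = r_1 = -1/3. Let y(x) = x^r sum_{n>=0} a_n x^n with a_0 = 1.
Substitute y = x^r sum a_n x^n and match x^{r+n}. The recurrence is
  D(n) a_n + 3 a_{n-1} - 2 a_{n-2} = 0,  where D(n) = (r+n)(r+n-1) + (2)(r+n) + (2/9).
  a_n = [-3 a_{n-1} + 2 a_{n-2}] / D(n).
Since the indicial polynomial factors as (r - r_1)(r - r_2), D(n) = (r_1 + n - r_1)(r_1 + n - r_2) = n(n + 1/3).
Evaluating step by step (a_0 = 1):
  n = 1: D(1) = 1(1 + 1/3) = 4/3; numerator = -3(1) = -3; a_1 = (-3)/(4/3) = -9/4
  n = 2: D(2) = 2(2 + 1/3) = 14/3; numerator = -3(-9/4) + 2(1) = 35/4; a_2 = (35/4)/(14/3) = 15/8
  n = 3: D(3) = 3(3 + 1/3) = 10; numerator = -3(15/8) + 2(-9/4) = -81/8; a_3 = (-81/8)/(10) = -81/80
  n = 4: D(4) = 4(4 + 1/3) = 52/3; numerator = -3(-81/80) + 2(15/8) = 543/80; a_4 = (543/80)/(52/3) = 1629/4160
  n = 5: D(5) = 5(5 + 1/3) = 80/3; numerator = -3(1629/4160) + 2(-81/80) = -13311/4160; a_5 = (-13311/4160)/(80/3) = -39933/332800

r = -1/3; a_0 = 1; a_1 = -9/4; a_2 = 15/8; a_3 = -81/80; a_4 = 1629/4160; a_5 = -39933/332800


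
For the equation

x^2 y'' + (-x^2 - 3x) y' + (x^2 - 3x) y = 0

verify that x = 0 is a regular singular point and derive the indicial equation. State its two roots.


Divide by x^2 to reach normal form y'' + P_1(x) y' + P_2(x) y = 0 with P_1(x) = -1 - 3/x and P_2(x) = 1 - 3/x.
x = 0 is a singular point because the y'-coefficient -1 - 3/x has a pole at x = 0 and the y-coefficient 1 - 3/x has a pole at x = 0.
It is a regular singular point because x P_1(x) = p(x) = -x - 3 and x^2 P_2(x) = q(x) = x^2 - 3x are polynomials, hence analytic at x = 0.
p(0) = -3,  q(0) = 0.
Indicial equation: r(r-1) + p(0) r + q(0) = 0, i.e. r^2 + (p(0) - 1) r + q(0) = 0, i.e. r^2 - 4 r = 0.
Discriminant: (-4)^2 - 4(0) = 16, so r = (4 ± 4)/2.
Solving: r_1 = 4, r_2 = 0.

indicial: r^2 - 4 r = 0; roots r_1 = 4, r_2 = 0


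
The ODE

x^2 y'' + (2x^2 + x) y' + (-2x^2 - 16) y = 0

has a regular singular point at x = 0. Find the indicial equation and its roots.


Divide by x^2 to reach normal form y'' + P_1(x) y' + P_2(x) y = 0 with P_1(x) = 2 + 1/x and P_2(x) = -2 - 16/x^2.
x = 0 is a singular point because the y'-coefficient 2 + 1/x has a pole at x = 0 and the y-coefficient -2 - 16/x^2 has a pole at x = 0.
It is a regular singular point because x P_1(x) = p(x) = 2x + 1 and x^2 P_2(x) = q(x) = -2x^2 - 16 are polynomials, hence analytic at x = 0.
p(0) = 1,  q(0) = -16.
Indicial equation: r(r-1) + p(0) r + q(0) = 0, i.e. r^2 + (p(0) - 1) r + q(0) = 0, i.e. r^2 - 16 = 0.
Discriminant: (0)^2 - 4(-16) = 64, so r = (0 ± 8)/2.
Solving: r_1 = 4, r_2 = -4.

indicial: r^2 - 16 = 0; roots r_1 = 4, r_2 = -4


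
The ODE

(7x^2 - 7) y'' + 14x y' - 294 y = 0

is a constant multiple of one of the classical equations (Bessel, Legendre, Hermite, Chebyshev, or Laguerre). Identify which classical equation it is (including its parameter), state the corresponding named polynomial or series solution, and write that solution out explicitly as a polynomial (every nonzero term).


All three coefficients share the factor -7; dividing through by -7 gives  (1 - x^2) y'' - 2x y' + 42 y = 0.
This matches the Legendre equation (1 - x^2) y'' - 2x y' + n(n+1) y = 0 (note the -2x y' term) with n(n+1) = 42, so n = 6; the polynomial solution is P_6(x).
With y = sum_k a_k x^k, matching x^k gives (k+2)(k+1) a_{k+2} = [k(k+1) - n(n+1)] a_k = (k - 6)(k + 7) a_k. The right side vanishes at k = 6, so the series with the parity of 6 terminates at degree 6.
Standard normalization (P_n(1) = 1): leading coefficient (2n)!/(2^n (n!)^2) = 479001600/(64*518400) = 231/16, so a_6 = 231/16. Work downward with a_k = (k+1)(k+2) a_{k+2} / ((k - 6)(k + 7)):
  a_4 = (5)(6)(231/16) / ((4 - 6)(4 + 7)) = (3465/8)/(-22) = -315/16
  a_2 = (3)(4)(-315/16) / ((2 - 6)(2 + 7)) = (-945/4)/(-36) = 105/16
  a_0 = (1)(2)(105/16) / ((0 - 6)(0 + 7)) = (105/8)/(-42) = -5/16
Hence P_6(x) = 231 x^6/16 - 315 x^4/16 + 105 x^2/16 - 5/16.

P_6(x); series = 231 x^6/16 - 315 x^4/16 + 105 x^2/16 - 5/16


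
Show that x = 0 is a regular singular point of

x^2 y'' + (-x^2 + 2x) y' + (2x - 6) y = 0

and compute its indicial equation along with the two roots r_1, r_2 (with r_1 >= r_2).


Divide by x^2 to reach normal form y'' + P_1(x) y' + P_2(x) y = 0 with P_1(x) = -1 + 2/x and P_2(x) = 2/x - 6/x^2.
x = 0 is a singular point because the y'-coefficient -1 + 2/x has a pole at x = 0 and the y-coefficient 2/x - 6/x^2 has a pole at x = 0.
It is a regular singular point because x P_1(x) = p(x) = 2 - x and x^2 P_2(x) = q(x) = 2x - 6 are polynomials, hence analytic at x = 0.
p(0) = 2,  q(0) = -6.
Indicial equation: r(r-1) + p(0) r + q(0) = 0, i.e. r^2 + (p(0) - 1) r + q(0) = 0, i.e. r^2 + 1 r - 6 = 0.
Discriminant: (1)^2 - 4(-6) = 25, so r = (-1 ± 5)/2.
Solving: r_1 = 2, r_2 = -3.

indicial: r^2 + 1 r - 6 = 0; roots r_1 = 2, r_2 = -3


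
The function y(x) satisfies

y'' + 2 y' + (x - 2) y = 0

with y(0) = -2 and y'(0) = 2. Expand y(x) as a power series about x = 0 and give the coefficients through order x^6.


Ansatz: y(x) = sum_{n>=0} a_n x^n, so y'(x) = sum_{n>=1} n a_n x^(n-1) and y''(x) = sum_{n>=2} n(n-1) a_n x^(n-2).
Substitute into P(x) y'' + Q(x) y' + R(x) y = 0 with P(x) = 1, Q(x) = 2, R(x) = x - 2, and match powers of x.
Initial conditions: a_0 = -2, a_1 = 2.
Setting the coefficient of each power of x to zero and solving order by order (substituting the coefficients already found):
  x^0: 2 a_2 + 2 a_1 - 2 a_0 = 0  ->  2 a_2 = -2 a_1 + 2 a_0 = -8  ->  a_2 = -4
  x^1: 6 a_3 + 4 a_2 - 2 a_1 + a_0 = 0  ->  6 a_3 = -4 a_2 + 2 a_1 - a_0 = 22  ->  a_3 = 11/3
  x^2: 12 a_4 + 6 a_3 - 2 a_2 + a_1 = 0  ->  12 a_4 = -6 a_3 + 2 a_2 - a_1 = -32  ->  a_4 = -8/3
  x^3: 20 a_5 + 8 a_4 - 2 a_3 + a_2 = 0  ->  20 a_5 = -8 a_4 + 2 a_3 - a_2 = 98/3  ->  a_5 = 49/30
  x^4: 30 a_6 + 10 a_5 - 2 a_4 + a_3 = 0  ->  30 a_6 = -10 a_5 + 2 a_4 - a_3 = -76/3  ->  a_6 = -38/45
Truncated series: y(x) = -2 + 2 x - 4 x^2 + (11/3) x^3 - (8/3) x^4 + (49/30) x^5 - (38/45) x^6 + O(x^7).

a_0 = -2; a_1 = 2; a_2 = -4; a_3 = 11/3; a_4 = -8/3; a_5 = 49/30; a_6 = -38/45


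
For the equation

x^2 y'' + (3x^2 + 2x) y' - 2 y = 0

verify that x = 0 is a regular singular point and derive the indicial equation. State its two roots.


Divide by x^2 to reach normal form y'' + P_1(x) y' + P_2(x) y = 0 with P_1(x) = 3 + 2/x and P_2(x) = -2/x^2.
x = 0 is a singular point because the y'-coefficient 3 + 2/x has a pole at x = 0 and the y-coefficient -2/x^2 has a pole at x = 0.
It is a regular singular point because x P_1(x) = p(x) = 3x + 2 and x^2 P_2(x) = q(x) = -2 are polynomials, hence analytic at x = 0.
p(0) = 2,  q(0) = -2.
Indicial equation: r(r-1) + p(0) r + q(0) = 0, i.e. r^2 + (p(0) - 1) r + q(0) = 0, i.e. r^2 + 1 r - 2 = 0.
Discriminant: (1)^2 - 4(-2) = 9, so r = (-1 ± 3)/2.
Solving: r_1 = 1, r_2 = -2.

indicial: r^2 + 1 r - 2 = 0; roots r_1 = 1, r_2 = -2


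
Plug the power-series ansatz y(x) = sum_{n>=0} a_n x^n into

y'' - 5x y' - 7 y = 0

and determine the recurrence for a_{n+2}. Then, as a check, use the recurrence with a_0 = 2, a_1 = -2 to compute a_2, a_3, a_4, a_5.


Substitute y = sum_n a_n x^n.
y''(x) has coefficient (n+2)(n+1) a_{n+2} at x^n;
-5 x y'(x) has coefficient -5 n a_n at x^n (shift);
-7 y(x) has coefficient -7 a_n at x^n.
Matching x^n: (n+2)(n+1) a_{n+2} + (-5n - 7) a_n = 0.
Thus a_{n+2} = (5n + 7) / ((n+1)(n+2)) * a_n.

Check with a_0 = 2, a_1 = -2 (apply the recurrence for n = 0, 1, 2, 3): a_0 = 2, a_1 = -2, a_2 = 7, a_3 = -4, a_4 = 119/12, a_5 = -22/5.

a_(n+2) = (5n + 7) / ((n+1)(n+2)) * a_n; check: a_0 = 2, a_1 = -2, a_2 = 7, a_3 = -4, a_4 = 119/12, a_5 = -22/5


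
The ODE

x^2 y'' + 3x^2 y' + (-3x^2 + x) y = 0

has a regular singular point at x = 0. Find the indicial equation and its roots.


Divide by x^2 to reach normal form y'' + P_1(x) y' + P_2(x) y = 0 with P_1(x) = 3 and P_2(x) = -3 + 1/x.
x = 0 is a singular point because the y-coefficient -3 + 1/x has a pole at x = 0.
It is a regular singular point because x P_1(x) = p(x) = 3x and x^2 P_2(x) = q(x) = -3x^2 + x are polynomials, hence analytic at x = 0.
p(0) = 0,  q(0) = 0.
Indicial equation: r(r-1) + p(0) r + q(0) = 0, i.e. r^2 + (p(0) - 1) r + q(0) = 0, i.e. r^2 - 1 r = 0.
Discriminant: (-1)^2 - 4(0) = 1, so r = (1 ± 1)/2.
Solving: r_1 = 1, r_2 = 0.

indicial: r^2 - 1 r = 0; roots r_1 = 1, r_2 = 0


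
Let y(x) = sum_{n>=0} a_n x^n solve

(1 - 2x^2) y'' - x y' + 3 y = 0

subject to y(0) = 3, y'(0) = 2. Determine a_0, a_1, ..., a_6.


Ansatz: y(x) = sum_{n>=0} a_n x^n, so y'(x) = sum_{n>=1} n a_n x^(n-1) and y''(x) = sum_{n>=2} n(n-1) a_n x^(n-2).
Substitute into P(x) y'' + Q(x) y' + R(x) y = 0 with P(x) = 1 - 2x^2, Q(x) = -x, R(x) = 3, and match powers of x.
Initial conditions: a_0 = 3, a_1 = 2.
Setting the coefficient of each power of x to zero and solving order by order (substituting the coefficients already found):
  x^0: 2 a_2 + 3 a_0 = 0  ->  2 a_2 = -3 a_0 = -9  ->  a_2 = -9/2
  x^1: 6 a_3 + 2 a_1 = 0  ->  6 a_3 = -2 a_1 = -4  ->  a_3 = -2/3
  x^2: 12 a_4 - 3 a_2 = 0  ->  12 a_4 = 3 a_2 = -27/2  ->  a_4 = -9/8
  x^3: 20 a_5 - 12 a_3 = 0  ->  20 a_5 = 12 a_3 = -8  ->  a_5 = -2/5
  x^4: 30 a_6 - 25 a_4 = 0  ->  30 a_6 = 25 a_4 = -225/8  ->  a_6 = -15/16
Truncated series: y(x) = 3 + 2 x - (9/2) x^2 - (2/3) x^3 - (9/8) x^4 - (2/5) x^5 - (15/16) x^6 + O(x^7).

a_0 = 3; a_1 = 2; a_2 = -9/2; a_3 = -2/3; a_4 = -9/8; a_5 = -2/5; a_6 = -15/16


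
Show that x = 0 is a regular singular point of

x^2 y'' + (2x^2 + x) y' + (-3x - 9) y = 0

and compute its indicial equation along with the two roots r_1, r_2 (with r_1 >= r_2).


Divide by x^2 to reach normal form y'' + P_1(x) y' + P_2(x) y = 0 with P_1(x) = 2 + 1/x and P_2(x) = -3/x - 9/x^2.
x = 0 is a singular point because the y'-coefficient 2 + 1/x has a pole at x = 0 and the y-coefficient -3/x - 9/x^2 has a pole at x = 0.
It is a regular singular point because x P_1(x) = p(x) = 2x + 1 and x^2 P_2(x) = q(x) = -3x - 9 are polynomials, hence analytic at x = 0.
p(0) = 1,  q(0) = -9.
Indicial equation: r(r-1) + p(0) r + q(0) = 0, i.e. r^2 + (p(0) - 1) r + q(0) = 0, i.e. r^2 - 9 = 0.
Discriminant: (0)^2 - 4(-9) = 36, so r = (0 ± 6)/2.
Solving: r_1 = 3, r_2 = -3.

indicial: r^2 - 9 = 0; roots r_1 = 3, r_2 = -3


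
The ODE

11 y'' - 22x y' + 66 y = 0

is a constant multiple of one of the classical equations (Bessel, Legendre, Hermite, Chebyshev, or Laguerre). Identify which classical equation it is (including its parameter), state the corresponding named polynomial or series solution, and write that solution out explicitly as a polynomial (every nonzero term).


All three coefficients share the factor 11; dividing through by 11 gives  y'' - 2x y' + 6 y = 0.
This matches the Hermite equation y'' - 2x y' + 2n y = 0 with 2n = 6, so n = 3; the polynomial solution is H_3(x).
With y = sum_k a_k x^k, matching x^k gives (k+2)(k+1) a_{k+2} = 2(k - n) a_k = 2(k - 3) a_k. The right side vanishes at k = 3, so the series with the parity of 3 terminates at degree 3.
Standard normalization: leading coefficient of H_n is 2^n, so a_3 = 2^3 = 8. Work downward with a_k = (k+1)(k+2) a_{k+2} / (2(k - n)):
  a_1 = (2)(3)(8) / (2(1 - 3)) = 48/(-4) = -12
Hence H_3(x) = 8 x^3 - 12 x.

H_3(x); series = 8 x^3 - 12 x


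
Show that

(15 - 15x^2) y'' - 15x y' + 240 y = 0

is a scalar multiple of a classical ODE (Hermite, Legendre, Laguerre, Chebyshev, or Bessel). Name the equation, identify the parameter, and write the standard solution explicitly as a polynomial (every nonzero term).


All three coefficients share the factor 15; dividing through by 15 gives  (1 - x^2) y'' - x y' + 16 y = 0.
This matches the Chebyshev equation (1 - x^2) y'' - x y' + n^2 y = 0 (note the -x y' term, not -2x y') with n^2 = 16, so n = 4; the polynomial solution is T_4(x).
With y = sum_k a_k x^k, matching x^k gives (k+2)(k+1) a_{k+2} = (k^2 - n^2) a_k = (k - 4)(k + 4) a_k. The right side vanishes at k = 4, so the series with the parity of 4 terminates at degree 4.
Standard normalization: leading coefficient of T_n is 2^(n-1), so a_4 = 2^3 = 8. Work downward with a_k = (k+1)(k+2) a_{k+2} / ((k - 4)(k + 4)):
  a_2 = (3)(4)(8) / ((2 - 4)(2 + 4)) = 96/(-12) = -8
  a_0 = (1)(2)(-8) / ((0 - 4)(0 + 4)) = -16/(-16) = 1
Hence T_4(x) = 8 x^4 - 8 x^2 + 1.

T_4(x); series = 8 x^4 - 8 x^2 + 1


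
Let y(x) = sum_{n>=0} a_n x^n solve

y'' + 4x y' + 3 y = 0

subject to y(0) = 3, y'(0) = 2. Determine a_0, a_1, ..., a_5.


Ansatz: y(x) = sum_{n>=0} a_n x^n, so y'(x) = sum_{n>=1} n a_n x^(n-1) and y''(x) = sum_{n>=2} n(n-1) a_n x^(n-2).
Substitute into P(x) y'' + Q(x) y' + R(x) y = 0 with P(x) = 1, Q(x) = 4x, R(x) = 3, and match powers of x.
Initial conditions: a_0 = 3, a_1 = 2.
Setting the coefficient of each power of x to zero and solving order by order (substituting the coefficients already found):
  x^0: 2 a_2 + 3 a_0 = 0  ->  2 a_2 = -3 a_0 = -9  ->  a_2 = -9/2
  x^1: 6 a_3 + 7 a_1 = 0  ->  6 a_3 = -7 a_1 = -14  ->  a_3 = -7/3
  x^2: 12 a_4 + 11 a_2 = 0  ->  12 a_4 = -11 a_2 = 99/2  ->  a_4 = 33/8
  x^3: 20 a_5 + 15 a_3 = 0  ->  20 a_5 = -15 a_3 = 35  ->  a_5 = 7/4
Truncated series: y(x) = 3 + 2 x - (9/2) x^2 - (7/3) x^3 + (33/8) x^4 + (7/4) x^5 + O(x^6).

a_0 = 3; a_1 = 2; a_2 = -9/2; a_3 = -7/3; a_4 = 33/8; a_5 = 7/4


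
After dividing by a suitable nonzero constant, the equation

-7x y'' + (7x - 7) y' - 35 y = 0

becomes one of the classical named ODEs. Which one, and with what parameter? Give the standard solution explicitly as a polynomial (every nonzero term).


All three coefficients share the factor -7; dividing through by -7 gives  x y'' + (1 - x) y' + 5 y = 0.
This matches the Laguerre equation x y'' + (1 - x) y' + n y = 0 with n = 5; the polynomial solution is L_5(x).
With y = sum_k a_k x^k, matching x^k gives (k+1)k a_{k+1} + (k+1) a_{k+1} - k a_k + n a_k = 0, i.e. (k+1)^2 a_{k+1} = (k - n) a_k = (k - 5) a_k. The right side vanishes at k = 5, so the series terminates at degree 5.
Standard normalization L_n(0) = 1 gives a_0 = 1. Work upward with a_{k+1} = (k - 5) a_k / (k+1)^2:
  a_1 = (0 - 5)(1) / 1^2 = -5/1 = -5
  a_2 = (1 - 5)(-5) / 2^2 = 20/4 = 5
  a_3 = (2 - 5)(5) / 3^2 = -15/9 = -5/3
  a_4 = (3 - 5)(-5/3) / 4^2 = (10/3)/16 = 5/24
  a_5 = (4 - 5)(5/24) / 5^2 = (-5/24)/25 = -1/120
Hence L_5(x) = -x^5/120 + 5 x^4/24 - 5 x^3/3 + 5 x^2 - 5 x + 1.

L_5(x); series = -x^5/120 + 5 x^4/24 - 5 x^3/3 + 5 x^2 - 5 x + 1


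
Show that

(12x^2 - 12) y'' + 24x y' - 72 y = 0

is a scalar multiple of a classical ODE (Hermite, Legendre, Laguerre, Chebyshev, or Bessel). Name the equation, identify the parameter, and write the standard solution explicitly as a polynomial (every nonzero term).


All three coefficients share the factor -12; dividing through by -12 gives  (1 - x^2) y'' - 2x y' + 6 y = 0.
This matches the Legendre equation (1 - x^2) y'' - 2x y' + n(n+1) y = 0 (note the -2x y' term) with n(n+1) = 6, so n = 2; the polynomial solution is P_2(x).
With y = sum_k a_k x^k, matching x^k gives (k+2)(k+1) a_{k+2} = [k(k+1) - n(n+1)] a_k = (k - 2)(k + 3) a_k. The right side vanishes at k = 2, so the series with the parity of 2 terminates at degree 2.
Standard normalization (P_n(1) = 1): leading coefficient (2n)!/(2^n (n!)^2) = 24/(4*4) = 3/2, so a_2 = 3/2. Work downward with a_k = (k+1)(k+2) a_{k+2} / ((k - 2)(k + 3)):
  a_0 = (1)(2)(3/2) / ((0 - 2)(0 + 3)) = 3/(-6) = -1/2
Hence P_2(x) = 3 x^2/2 - 1/2.

P_2(x); series = 3 x^2/2 - 1/2


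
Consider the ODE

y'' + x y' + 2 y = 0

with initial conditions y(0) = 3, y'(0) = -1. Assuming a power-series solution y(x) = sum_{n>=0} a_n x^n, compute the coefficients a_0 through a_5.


Ansatz: y(x) = sum_{n>=0} a_n x^n, so y'(x) = sum_{n>=1} n a_n x^(n-1) and y''(x) = sum_{n>=2} n(n-1) a_n x^(n-2).
Substitute into P(x) y'' + Q(x) y' + R(x) y = 0 with P(x) = 1, Q(x) = x, R(x) = 2, and match powers of x.
Initial conditions: a_0 = 3, a_1 = -1.
Setting the coefficient of each power of x to zero and solving order by order (substituting the coefficients already found):
  x^0: 2 a_2 + 2 a_0 = 0  ->  2 a_2 = -2 a_0 = -6  ->  a_2 = -3
  x^1: 6 a_3 + 3 a_1 = 0  ->  6 a_3 = -3 a_1 = 3  ->  a_3 = 1/2
  x^2: 12 a_4 + 4 a_2 = 0  ->  12 a_4 = -4 a_2 = 12  ->  a_4 = 1
  x^3: 20 a_5 + 5 a_3 = 0  ->  20 a_5 = -5 a_3 = -5/2  ->  a_5 = -1/8
Truncated series: y(x) = 3 - x - 3 x^2 + (1/2) x^3 + x^4 - (1/8) x^5 + O(x^6).

a_0 = 3; a_1 = -1; a_2 = -3; a_3 = 1/2; a_4 = 1; a_5 = -1/8


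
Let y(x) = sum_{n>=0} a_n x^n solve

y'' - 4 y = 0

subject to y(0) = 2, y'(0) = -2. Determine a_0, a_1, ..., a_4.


Ansatz: y(x) = sum_{n>=0} a_n x^n, so y'(x) = sum_{n>=1} n a_n x^(n-1) and y''(x) = sum_{n>=2} n(n-1) a_n x^(n-2).
Substitute into P(x) y'' + Q(x) y' + R(x) y = 0 with P(x) = 1, Q(x) = 0, R(x) = -4, and match powers of x.
Initial conditions: a_0 = 2, a_1 = -2.
Setting the coefficient of each power of x to zero and solving order by order (substituting the coefficients already found):
  x^0: 2 a_2 - 4 a_0 = 0  ->  2 a_2 = 4 a_0 = 8  ->  a_2 = 4
  x^1: 6 a_3 - 4 a_1 = 0  ->  6 a_3 = 4 a_1 = -8  ->  a_3 = -4/3
  x^2: 12 a_4 - 4 a_2 = 0  ->  12 a_4 = 4 a_2 = 16  ->  a_4 = 4/3
Truncated series: y(x) = 2 - 2 x + 4 x^2 - (4/3) x^3 + (4/3) x^4 + O(x^5).

a_0 = 2; a_1 = -2; a_2 = 4; a_3 = -4/3; a_4 = 4/3


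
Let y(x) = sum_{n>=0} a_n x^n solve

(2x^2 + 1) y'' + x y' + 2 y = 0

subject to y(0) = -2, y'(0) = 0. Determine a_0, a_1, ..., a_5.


Ansatz: y(x) = sum_{n>=0} a_n x^n, so y'(x) = sum_{n>=1} n a_n x^(n-1) and y''(x) = sum_{n>=2} n(n-1) a_n x^(n-2).
Substitute into P(x) y'' + Q(x) y' + R(x) y = 0 with P(x) = 2x^2 + 1, Q(x) = x, R(x) = 2, and match powers of x.
Initial conditions: a_0 = -2, a_1 = 0.
Setting the coefficient of each power of x to zero and solving order by order (substituting the coefficients already found):
  x^0: 2 a_2 + 2 a_0 = 0  ->  2 a_2 = -2 a_0 = 4  ->  a_2 = 2
  x^1: 6 a_3 + 3 a_1 = 0  ->  6 a_3 = -3 a_1 = 0  ->  a_3 = 0
  x^2: 12 a_4 + 8 a_2 = 0  ->  12 a_4 = -8 a_2 = -16  ->  a_4 = -4/3
  x^3: 20 a_5 + 17 a_3 = 0  ->  20 a_5 = -17 a_3 = 0  ->  a_5 = 0
Truncated series: y(x) = -2 + 2 x^2 - (4/3) x^4 + O(x^6).

a_0 = -2; a_1 = 0; a_2 = 2; a_3 = 0; a_4 = -4/3; a_5 = 0


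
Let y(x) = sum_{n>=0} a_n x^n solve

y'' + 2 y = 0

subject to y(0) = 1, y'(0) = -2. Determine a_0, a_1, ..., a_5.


Ansatz: y(x) = sum_{n>=0} a_n x^n, so y'(x) = sum_{n>=1} n a_n x^(n-1) and y''(x) = sum_{n>=2} n(n-1) a_n x^(n-2).
Substitute into P(x) y'' + Q(x) y' + R(x) y = 0 with P(x) = 1, Q(x) = 0, R(x) = 2, and match powers of x.
Initial conditions: a_0 = 1, a_1 = -2.
Setting the coefficient of each power of x to zero and solving order by order (substituting the coefficients already found):
  x^0: 2 a_2 + 2 a_0 = 0  ->  2 a_2 = -2 a_0 = -2  ->  a_2 = -1
  x^1: 6 a_3 + 2 a_1 = 0  ->  6 a_3 = -2 a_1 = 4  ->  a_3 = 2/3
  x^2: 12 a_4 + 2 a_2 = 0  ->  12 a_4 = -2 a_2 = 2  ->  a_4 = 1/6
  x^3: 20 a_5 + 2 a_3 = 0  ->  20 a_5 = -2 a_3 = -4/3  ->  a_5 = -1/15
Truncated series: y(x) = 1 - 2 x - x^2 + (2/3) x^3 + (1/6) x^4 - (1/15) x^5 + O(x^6).

a_0 = 1; a_1 = -2; a_2 = -1; a_3 = 2/3; a_4 = 1/6; a_5 = -1/15


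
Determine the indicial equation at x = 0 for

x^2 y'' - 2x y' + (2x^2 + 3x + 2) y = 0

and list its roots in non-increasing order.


Divide by x^2 to reach normal form y'' + P_1(x) y' + P_2(x) y = 0 with P_1(x) = -2/x and P_2(x) = 2 + 3/x + 2/x^2.
x = 0 is a singular point because the y'-coefficient -2/x has a pole at x = 0 and the y-coefficient 2 + 3/x + 2/x^2 has a pole at x = 0.
It is a regular singular point because x P_1(x) = p(x) = -2 and x^2 P_2(x) = q(x) = 2x^2 + 3x + 2 are polynomials, hence analytic at x = 0.
p(0) = -2,  q(0) = 2.
Indicial equation: r(r-1) + p(0) r + q(0) = 0, i.e. r^2 + (p(0) - 1) r + q(0) = 0, i.e. r^2 - 3 r + 2 = 0.
Discriminant: (-3)^2 - 4(2) = 1, so r = (3 ± 1)/2.
Solving: r_1 = 2, r_2 = 1.

indicial: r^2 - 3 r + 2 = 0; roots r_1 = 2, r_2 = 1


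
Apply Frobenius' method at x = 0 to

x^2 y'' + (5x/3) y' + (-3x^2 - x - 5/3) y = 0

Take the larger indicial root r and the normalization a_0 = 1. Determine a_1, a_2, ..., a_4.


Write in Frobenius form y'' + (p(x)/x) y' + (q(x)/x^2) y = 0:
  p(x) = 5/3,  q(x) = -3x^2 - x - 5/3.
Indicial equation: r(r-1) + (5/3) r + (-5/3) = 0 -> roots r_1 = 1, r_2 = -5/3.
Take r = r_1 = 1. Let y(x) = x^r sum_{n>=0} a_n x^n with a_0 = 1.
Substitute y = x^r sum a_n x^n and match x^{r+n}. The recurrence is
  D(n) a_n - 1 a_{n-1} - 3 a_{n-2} = 0,  where D(n) = (r+n)(r+n-1) + (5/3)(r+n) + (-5/3).
  a_n = [1 a_{n-1} + 3 a_{n-2}] / D(n).
Since the indicial polynomial factors as (r - r_1)(r - r_2), D(n) = (r_1 + n - r_1)(r_1 + n - r_2) = n(n + 8/3).
Evaluating step by step (a_0 = 1):
  n = 1: D(1) = 1(1 + 8/3) = 11/3; numerator = 1(1) = 1; a_1 = (1)/(11/3) = 3/11
  n = 2: D(2) = 2(2 + 8/3) = 28/3; numerator = 1(3/11) + 3(1) = 36/11; a_2 = (36/11)/(28/3) = 27/77
  n = 3: D(3) = 3(3 + 8/3) = 17; numerator = 1(27/77) + 3(3/11) = 90/77; a_3 = (90/77)/(17) = 90/1309
  n = 4: D(4) = 4(4 + 8/3) = 80/3; numerator = 1(90/1309) + 3(27/77) = 1467/1309; a_4 = (1467/1309)/(80/3) = 4401/104720

r = 1; a_0 = 1; a_1 = 3/11; a_2 = 27/77; a_3 = 90/1309; a_4 = 4401/104720


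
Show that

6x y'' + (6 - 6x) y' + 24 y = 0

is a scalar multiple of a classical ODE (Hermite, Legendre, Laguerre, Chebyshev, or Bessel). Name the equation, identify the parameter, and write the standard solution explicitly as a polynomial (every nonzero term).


All three coefficients share the factor 6; dividing through by 6 gives  x y'' + (1 - x) y' + 4 y = 0.
This matches the Laguerre equation x y'' + (1 - x) y' + n y = 0 with n = 4; the polynomial solution is L_4(x).
With y = sum_k a_k x^k, matching x^k gives (k+1)k a_{k+1} + (k+1) a_{k+1} - k a_k + n a_k = 0, i.e. (k+1)^2 a_{k+1} = (k - n) a_k = (k - 4) a_k. The right side vanishes at k = 4, so the series terminates at degree 4.
Standard normalization L_n(0) = 1 gives a_0 = 1. Work upward with a_{k+1} = (k - 4) a_k / (k+1)^2:
  a_1 = (0 - 4)(1) / 1^2 = -4/1 = -4
  a_2 = (1 - 4)(-4) / 2^2 = 12/4 = 3
  a_3 = (2 - 4)(3) / 3^2 = -6/9 = -2/3
  a_4 = (3 - 4)(-2/3) / 4^2 = (2/3)/16 = 1/24
Hence L_4(x) = x^4/24 - 2 x^3/3 + 3 x^2 - 4 x + 1.

L_4(x); series = x^4/24 - 2 x^3/3 + 3 x^2 - 4 x + 1


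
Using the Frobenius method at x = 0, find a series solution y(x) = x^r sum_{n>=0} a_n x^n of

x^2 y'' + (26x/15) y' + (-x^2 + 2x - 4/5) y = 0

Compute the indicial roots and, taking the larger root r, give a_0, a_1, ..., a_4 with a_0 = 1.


Write in Frobenius form y'' + (p(x)/x) y' + (q(x)/x^2) y = 0:
  p(x) = 26/15,  q(x) = -x^2 + 2x - 4/5.
Indicial equation: r(r-1) + (26/15) r + (-4/5) = 0 -> roots r_1 = 3/5, r_2 = -4/3.
Take r = r_1 = 3/5. Let y(x) = x^r sum_{n>=0} a_n x^n with a_0 = 1.
Substitute y = x^r sum a_n x^n and match x^{r+n}. The recurrence is
  D(n) a_n + 2 a_{n-1} - 1 a_{n-2} = 0,  where D(n) = (r+n)(r+n-1) + (26/15)(r+n) + (-4/5).
  a_n = [-2 a_{n-1} + 1 a_{n-2}] / D(n).
Since the indicial polynomial factors as (r - r_1)(r - r_2), D(n) = (r_1 + n - r_1)(r_1 + n - r_2) = n(n + 29/15).
Evaluating step by step (a_0 = 1):
  n = 1: D(1) = 1(1 + 29/15) = 44/15; numerator = -2(1) = -2; a_1 = (-2)/(44/15) = -15/22
  n = 2: D(2) = 2(2 + 29/15) = 118/15; numerator = -2(-15/22) + 1(1) = 26/11; a_2 = (26/11)/(118/15) = 195/649
  n = 3: D(3) = 3(3 + 29/15) = 74/5; numerator = -2(195/649) + 1(-15/22) = -1665/1298; a_3 = (-1665/1298)/(74/5) = -225/2596
  n = 4: D(4) = 4(4 + 29/15) = 356/15; numerator = -2(-225/2596) + 1(195/649) = 615/1298; a_4 = (615/1298)/(356/15) = 9225/462088

r = 3/5; a_0 = 1; a_1 = -15/22; a_2 = 195/649; a_3 = -225/2596; a_4 = 9225/462088
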